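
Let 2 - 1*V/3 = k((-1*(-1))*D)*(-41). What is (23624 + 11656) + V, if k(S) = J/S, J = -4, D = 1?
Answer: 34794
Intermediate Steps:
k(S) = -4/S
V = -486 (V = 6 - 3*(-4/1)*(-41) = 6 - 3*(-4*1)*(-41) = 6 - (-12)*(-41) = 6 - 3*164 = 6 - 492 = -486)
(23624 + 11656) + V = (23624 + 11656) - 486 = 35280 - 486 = 34794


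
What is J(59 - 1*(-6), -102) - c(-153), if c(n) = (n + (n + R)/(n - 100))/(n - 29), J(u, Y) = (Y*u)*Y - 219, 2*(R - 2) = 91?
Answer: 4789068505/7084 ≈ 6.7604e+5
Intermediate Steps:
R = 95/2 (R = 2 + (½)*91 = 2 + 91/2 = 95/2 ≈ 47.500)
J(u, Y) = -219 + u*Y² (J(u, Y) = u*Y² - 219 = -219 + u*Y²)
c(n) = (n + (95/2 + n)/(-100 + n))/(-29 + n) (c(n) = (n + (n + 95/2)/(n - 100))/(n - 29) = (n + (95/2 + n)/(-100 + n))/(-29 + n))
J(59 - 1*(-6), -102) - c(-153) = (-219 + (59 - 1*(-6))*(-102)²) - (95/2 + (-153)² - 99*(-153))/(2900 + (-153)² - 129*(-153)) = (-219 + (59 + 6)*10404) - (95/2 + 23409 + 15147)/(2900 + 23409 + 19737) = (-219 + 65*10404) - 77207/(46046*2) = (-219 + 676260) - 77207/(46046*2) = 676041 - 1*5939/7084 = 676041 - 5939/7084 = 4789068505/7084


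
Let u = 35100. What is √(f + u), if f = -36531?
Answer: 3*I*√159 ≈ 37.829*I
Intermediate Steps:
√(f + u) = √(-36531 + 35100) = √(-1431) = 3*I*√159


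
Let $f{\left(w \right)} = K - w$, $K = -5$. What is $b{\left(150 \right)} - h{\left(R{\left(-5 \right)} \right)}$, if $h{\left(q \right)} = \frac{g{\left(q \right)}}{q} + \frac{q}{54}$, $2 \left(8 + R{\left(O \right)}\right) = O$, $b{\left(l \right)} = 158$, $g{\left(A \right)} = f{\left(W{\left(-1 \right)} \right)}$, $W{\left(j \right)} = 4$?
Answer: $\frac{39649}{252} \approx 157.34$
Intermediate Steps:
$f{\left(w \right)} = -5 - w$
$g{\left(A \right)} = -9$ ($g{\left(A \right)} = -5 - 4 = -9$)
$R{\left(O \right)} = -8 + \frac{O}{2}$
$h{\left(q \right)} = - \frac{9}{q} + \frac{q}{54}$
$b{\left(150 \right)} - h{\left(R{\left(-5 \right)} \right)} = 158 - \left(- \frac{9}{-8 + \frac{1}{2} \left(-5\right)} + \frac{-8 + \frac{1}{2} \left(-5\right)}{54}\right) = 158 - \left(- \frac{9}{-8 - \frac{5}{2}} + \frac{-8 - \frac{5}{2}}{54}\right) = 158 - \left(- \frac{9}{- \frac{21}{2}} + \frac{1}{54} \left(- \frac{21}{2}\right)\right) = 158 - \left(\left(-9\right) \left(- \frac{2}{21}\right) - \frac{7}{36}\right) = 158 - \left(\frac{6}{7} - \frac{7}{36}\right) = 158 - \frac{167}{252} = \frac{39649}{252}$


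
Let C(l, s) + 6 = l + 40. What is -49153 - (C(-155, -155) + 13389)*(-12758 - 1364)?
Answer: 187321543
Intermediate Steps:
C(l, s) = 34 + l (C(l, s) = -6 + (l + 40) = -6 + (40 + l) = 34 + l)
-49153 - (C(-155, -155) + 13389)*(-12758 - 1364) = -49153 - ((34 - 155) + 13389)*(-12758 - 1364) = -49153 - (-121 + 13389)*(-14122) = -49153 - 13268*(-14122) = -49153 - 1*(-187370696) = -49153 + 187370696 = 187321543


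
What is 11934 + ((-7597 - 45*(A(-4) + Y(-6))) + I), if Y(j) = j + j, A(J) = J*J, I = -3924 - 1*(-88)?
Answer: 321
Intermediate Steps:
I = -3836 (I = -3924 + 88 = -3836)
A(J) = J²
Y(j) = 2*j
11934 + ((-7597 - 45*(A(-4) + Y(-6))) + I) = 11934 + ((-7597 - 45*((-4)² + 2*(-6))) - 3836) = 11934 + ((-7597 - 45*(16 - 12)) - 3836) = 11934 + ((-7597 - 45*4) - 3836) = 11934 + ((-7597 - 180) - 3836) = 11934 + (-7777 - 3836) = 11934 - 11613 = 321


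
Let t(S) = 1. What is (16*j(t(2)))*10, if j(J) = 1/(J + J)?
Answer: 80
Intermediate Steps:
j(J) = 1/(2*J)
(16*j(t(2)))*10 = (16*((½)/1))*10 = (16*((½)*1))*10 = (16*(½))*10 = 8*10 = 80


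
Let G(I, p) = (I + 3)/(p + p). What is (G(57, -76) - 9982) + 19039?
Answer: 344151/38 ≈ 9056.6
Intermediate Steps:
G(I, p) = (3 + I)/(2*p) (G(I, p) = (3 + I)/((2*p)) = (3 + I)*(1/(2*p)) = (3 + I)/(2*p))
(G(57, -76) - 9982) + 19039 = ((½)*(3 + 57)/(-76) - 9982) + 19039 = ((½)*(-1/76)*60 - 9982) + 19039 = (-15/38 - 9982) + 19039 = -379331/38 + 19039 = 344151/38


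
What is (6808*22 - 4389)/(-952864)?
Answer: -13217/86624 ≈ -0.15258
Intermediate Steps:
(6808*22 - 4389)/(-952864) = (149776 - 4389)*(-1/952864) = 145387*(-1/952864) = -13217/86624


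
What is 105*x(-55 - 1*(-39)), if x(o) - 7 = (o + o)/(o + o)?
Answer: 840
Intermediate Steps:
x(o) = 8 (x(o) = 7 + (o + o)/(o + o) = 7 + (2*o)/((2*o)) = 7 + (2*o)*(1/(2*o)) = 7 + 1 = 8)
105*x(-55 - 1*(-39)) = 105*8 = 840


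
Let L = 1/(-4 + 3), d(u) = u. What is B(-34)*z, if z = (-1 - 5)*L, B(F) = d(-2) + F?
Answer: -216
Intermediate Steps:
L = -1 (L = 1/(-1) = -1)
B(F) = -2 + F
z = 6 (z = (-1 - 5)*(-1) = -6*(-1) = 6)
B(-34)*z = (-2 - 34)*6 = -36*6 = -216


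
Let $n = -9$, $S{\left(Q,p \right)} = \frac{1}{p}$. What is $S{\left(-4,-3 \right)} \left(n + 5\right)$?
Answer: $\frac{4}{3} \approx 1.3333$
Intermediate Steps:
$S{\left(-4,-3 \right)} \left(n + 5\right) = \frac{-9 + 5}{-3} = \left(- \frac{1}{3}\right) \left(-4\right) = \frac{4}{3}$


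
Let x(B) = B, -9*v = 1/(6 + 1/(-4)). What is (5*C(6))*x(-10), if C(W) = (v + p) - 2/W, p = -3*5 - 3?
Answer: 189950/207 ≈ 917.63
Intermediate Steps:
p = -18 (p = -15 - 3 = -18)
v = -4/207 (v = -1/(9*(6 + 1/(-4))) = -1/(9*(6 - 1/4)) = -1/(9*23/4) = -1/9*4/23 = -4/207 ≈ -0.019324)
C(W) = -3730/207 - 2/W (C(W) = (-4/207 - 18) - 2/W = -3730/207 - 2/W)
(5*C(6))*x(-10) = (5*(-3730/207 - 2/6))*(-10) = (5*(-3730/207 - 2*1/6))*(-10) = (5*(-3730/207 - 1/3))*(-10) = (5*(-3799/207))*(-10) = -18995/207*(-10) = 189950/207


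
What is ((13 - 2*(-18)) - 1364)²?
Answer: 1729225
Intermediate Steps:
((13 - 2*(-18)) - 1364)² = ((13 + 36) - 1364)² = (49 - 1364)² = (-1315)² = 1729225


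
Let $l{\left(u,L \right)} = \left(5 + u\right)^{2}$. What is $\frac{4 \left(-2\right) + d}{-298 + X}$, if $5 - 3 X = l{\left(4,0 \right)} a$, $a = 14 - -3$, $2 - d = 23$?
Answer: $\frac{87}{2266} \approx 0.038394$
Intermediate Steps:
$d = -21$ ($d = 2 - 23 = -21$)
$a = 17$ ($a = 14 + 3 = 17$)
$X = - \frac{1372}{3}$ ($X = \frac{5}{3} - \frac{\left(5 + 4\right)^{2} \cdot 17}{3} = \frac{5}{3} - \frac{9^{2} \cdot 17}{3} = \frac{5}{3} - \frac{81 \cdot 17}{3} = \frac{5}{3} - 459 = - \frac{1372}{3} \approx -457.33$)
$\frac{4 \left(-2\right) + d}{-298 + X} = \frac{4 \left(-2\right) - 21}{-298 - \frac{1372}{3}} = \frac{-8 - 21}{- \frac{2266}{3}} = \left(-29\right) \left(- \frac{3}{2266}\right) = \frac{87}{2266}$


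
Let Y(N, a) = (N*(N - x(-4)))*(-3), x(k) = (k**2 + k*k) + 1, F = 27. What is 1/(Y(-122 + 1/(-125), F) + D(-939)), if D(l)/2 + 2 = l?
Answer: -15625/915916378 ≈ -1.7059e-5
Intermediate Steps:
D(l) = -4 + 2*l
x(k) = 1 + 2*k**2 (x(k) = (k**2 + k**2) + 1 = 2*k**2 + 1 = 1 + 2*k**2)
Y(N, a) = -3*N*(-33 + N) (Y(N, a) = (N*(N - (1 + 2*(-4)**2)))*(-3) = (N*(N - (1 + 2*16)))*(-3) = (N*(N - (1 + 32)))*(-3) = (N*(N - 1*33))*(-3) = (N*(N - 33))*(-3) = (N*(-33 + N))*(-3) = -3*N*(-33 + N))
1/(Y(-122 + 1/(-125), F) + D(-939)) = 1/(3*(-122 + 1/(-125))*(33 - (-122 + 1/(-125))) + (-4 + 2*(-939))) = 1/(3*(-122 - 1/125)*(33 - (-122 - 1/125)) + (-4 - 1878)) = 1/(3*(-15251/125)*(33 - 1*(-15251/125)) - 1882) = 1/(3*(-15251/125)*(33 + 15251/125) - 1882) = 1/(3*(-15251/125)*(19376/125) - 1882) = 1/(-886510128/15625 - 1882) = 1/(-915916378/15625) = -15625/915916378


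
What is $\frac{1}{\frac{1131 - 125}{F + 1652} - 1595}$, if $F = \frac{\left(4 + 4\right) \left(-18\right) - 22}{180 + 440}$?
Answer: $- \frac{512037}{816387155} \approx -0.0006272$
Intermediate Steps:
$F = - \frac{83}{310}$ ($F = \frac{8 \left(-18\right) - 22}{620} = \left(-144 - 22\right) \frac{1}{620} = \left(-166\right) \frac{1}{620} = - \frac{83}{310} \approx -0.26774$)
$\frac{1}{\frac{1131 - 125}{F + 1652} - 1595} = \frac{1}{\frac{1131 - 125}{- \frac{83}{310} + 1652} - 1595} = \frac{1}{\frac{1006}{\frac{512037}{310}} + \left(-2788 + 1193\right)} = \frac{1}{1006 \cdot \frac{310}{512037} - 1595} = \frac{1}{\frac{311860}{512037} - 1595} = \frac{1}{- \frac{816387155}{512037}} = - \frac{512037}{816387155}$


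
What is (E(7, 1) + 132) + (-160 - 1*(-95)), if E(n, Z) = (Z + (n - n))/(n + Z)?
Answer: 537/8 ≈ 67.125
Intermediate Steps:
E(n, Z) = Z/(Z + n) (E(n, Z) = (Z + 0)/(Z + n) = Z/(Z + n))
(E(7, 1) + 132) + (-160 - 1*(-95)) = (1/(1 + 7) + 132) + (-160 - 1*(-95)) = (1/8 + 132) + (-160 + 95) = (1*(⅛) + 132) - 65 = (⅛ + 132) - 65 = 1057/8 - 65 = 537/8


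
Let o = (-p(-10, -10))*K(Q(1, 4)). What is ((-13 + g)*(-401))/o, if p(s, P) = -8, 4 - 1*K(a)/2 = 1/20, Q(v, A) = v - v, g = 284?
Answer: -543355/316 ≈ -1719.5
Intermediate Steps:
Q(v, A) = 0
K(a) = 79/10 (K(a) = 8 - 2/20 = 8 - 2*1/20 = 8 - ⅒ = 79/10)
o = 316/5 (o = -1*(-8)*(79/10) = 8*(79/10) = 316/5 ≈ 63.200)
((-13 + g)*(-401))/o = ((-13 + 284)*(-401))/(316/5) = (271*(-401))*(5/316) = -108671*5/316 = -543355/316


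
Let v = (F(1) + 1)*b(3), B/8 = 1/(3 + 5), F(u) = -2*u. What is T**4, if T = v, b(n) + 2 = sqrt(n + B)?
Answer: 0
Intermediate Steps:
B = 1 (B = 8/(3 + 5) = 8/8 = 8*(1/8) = 1)
b(n) = -2 + sqrt(1 + n) (b(n) = -2 + sqrt(n + 1) = -2 + sqrt(1 + n))
v = 0 (v = (-2*1 + 1)*(-2 + sqrt(1 + 3)) = (-2 + 1)*(-2 + sqrt(4)) = -(-2 + 2) = -1*0 = 0)
T = 0
T**4 = 0**4 = 0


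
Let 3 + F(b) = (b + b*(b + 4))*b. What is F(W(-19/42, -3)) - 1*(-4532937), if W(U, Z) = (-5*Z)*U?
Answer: 12438145271/2744 ≈ 4.5328e+6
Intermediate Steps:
W(U, Z) = -5*U*Z
F(b) = -3 + b*(b + b*(4 + b)) (F(b) = -3 + (b + b*(b + 4))*b = -3 + (b + b*(4 + b))*b = -3 + b*(b + b*(4 + b)))
F(W(-19/42, -3)) - 1*(-4532937) = (-3 + (-5*(-19/42)*(-3))³ + 5*(-5*(-19/42)*(-3))²) - 1*(-4532937) = (-3 + (-5*(-19*1/42)*(-3))³ + 5*(-5*(-19*1/42)*(-3))²) + 4532937 = (-3 + (-5*(-19/42)*(-3))³ + 5*(-5*(-19/42)*(-3))²) + 4532937 = (-3 + (-95/14)³ + 5*(-95/14)²) + 4532937 = (-3 - 857375/2744 + 5*(9025/196)) + 4532937 = (-3 - 857375/2744 + 45125/196) + 4532937 = -233857/2744 + 4532937 = 12438145271/2744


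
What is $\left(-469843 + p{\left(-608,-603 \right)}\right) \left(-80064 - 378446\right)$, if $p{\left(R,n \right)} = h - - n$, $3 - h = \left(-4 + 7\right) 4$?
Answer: $215708322050$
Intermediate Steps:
$h = -9$ ($h = 3 - \left(-4 + 7\right) 4 = 3 - 3 \cdot 4 = 3 - 12 = -9$)
$p{\left(R,n \right)} = -9 + n$ ($p{\left(R,n \right)} = -9 - - n = -9 + n$)
$\left(-469843 + p{\left(-608,-603 \right)}\right) \left(-80064 - 378446\right) = \left(-469843 - 612\right) \left(-80064 - 378446\right) = \left(-469843 - 612\right) \left(-458510\right) = \left(-470455\right) \left(-458510\right) = 215708322050$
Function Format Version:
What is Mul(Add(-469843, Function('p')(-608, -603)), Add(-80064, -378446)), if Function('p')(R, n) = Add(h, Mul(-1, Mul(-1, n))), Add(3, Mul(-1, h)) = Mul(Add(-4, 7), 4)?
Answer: 215708322050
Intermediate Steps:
h = -9 (h = Add(3, Mul(-1, Mul(Add(-4, 7), 4))) = Add(3, Mul(-1, Mul(3, 4))) = Add(3, Mul(-1, 12)) = Add(3, -12) = -9)
Function('p')(R, n) = Add(-9, n) (Function('p')(R, n) = Add(-9, Mul(-1, Mul(-1, n))) = Add(-9, n))
Mul(Add(-469843, Function('p')(-608, -603)), Add(-80064, -378446)) = Mul(Add(-469843, Add(-9, -603)), Add(-80064, -378446)) = Mul(Add(-469843, -612), -458510) = Mul(-470455, -458510) = 215708322050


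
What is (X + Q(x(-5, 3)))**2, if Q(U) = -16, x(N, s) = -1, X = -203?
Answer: 47961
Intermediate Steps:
(X + Q(x(-5, 3)))**2 = (-203 - 16)**2 = (-219)**2 = 47961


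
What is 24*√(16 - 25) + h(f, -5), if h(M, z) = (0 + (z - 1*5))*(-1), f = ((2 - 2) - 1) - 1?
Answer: 10 + 72*I ≈ 10.0 + 72.0*I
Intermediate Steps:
f = -2 (f = (0 - 1) - 1 = -1 - 1 = -2)
h(M, z) = 5 - z (h(M, z) = (0 + (z - 5))*(-1) = (0 + (-5 + z))*(-1) = (-5 + z)*(-1) = 5 - z)
24*√(16 - 25) + h(f, -5) = 24*√(16 - 25) + (5 - 1*(-5)) = 24*√(-9) + (5 + 5) = 24*(3*I) + 10 = 72*I + 10 = 10 + 72*I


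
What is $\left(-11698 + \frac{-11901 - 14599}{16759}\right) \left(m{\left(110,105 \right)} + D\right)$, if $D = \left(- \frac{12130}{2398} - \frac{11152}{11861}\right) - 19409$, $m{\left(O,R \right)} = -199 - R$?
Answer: $\frac{54984941040905185440}{238335420301} \approx 2.307 \cdot 10^{8}$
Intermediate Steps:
$D = - \frac{276107276864}{14221339}$ ($D = \left(\left(-12130\right) \frac{1}{2398} - \frac{11152}{11861}\right) - 19409 = \left(- \frac{6065}{1199} - \frac{11152}{11861}\right) - 19409 = - \frac{85308213}{14221339} - 19409 = - \frac{276107276864}{14221339} \approx -19415.0$)
$\left(-11698 + \frac{-11901 - 14599}{16759}\right) \left(m{\left(110,105 \right)} + D\right) = \left(-11698 + \frac{-11901 - 14599}{16759}\right) \left(\left(-199 - 105\right) - \frac{276107276864}{14221339}\right) = \left(-11698 - \frac{26500}{16759}\right) \left(\left(-199 - 105\right) - \frac{276107276864}{14221339}\right) = \left(-11698 - \frac{26500}{16759}\right) \left(-304 - \frac{276107276864}{14221339}\right) = \left(- \frac{196073282}{16759}\right) \left(- \frac{280430563920}{14221339}\right) = \frac{54984941040905185440}{238335420301}$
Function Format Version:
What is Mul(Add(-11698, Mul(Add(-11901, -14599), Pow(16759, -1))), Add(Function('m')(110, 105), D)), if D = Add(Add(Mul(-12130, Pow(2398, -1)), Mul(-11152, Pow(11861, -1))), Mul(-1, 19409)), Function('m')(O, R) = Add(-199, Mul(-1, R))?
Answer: Rational(54984941040905185440, 238335420301) ≈ 2.3070e+8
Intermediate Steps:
D = Rational(-276107276864, 14221339) (D = Add(Add(Mul(-12130, Rational(1, 2398)), Mul(-11152, Rational(1, 11861))), -19409) = Add(Add(Rational(-6065, 1199), Rational(-11152, 11861)), -19409) = Add(Rational(-85308213, 14221339), -19409) = Rational(-276107276864, 14221339) ≈ -19415.)
Mul(Add(-11698, Mul(Add(-11901, -14599), Pow(16759, -1))), Add(Function('m')(110, 105), D)) = Mul(Add(-11698, Mul(Add(-11901, -14599), Pow(16759, -1))), Add(Add(-199, Mul(-1, 105)), Rational(-276107276864, 14221339))) = Mul(Add(-11698, Mul(-26500, Rational(1, 16759))), Add(Add(-199, -105), Rational(-276107276864, 14221339))) = Mul(Add(-11698, Rational(-26500, 16759)), Add(-304, Rational(-276107276864, 14221339))) = Mul(Rational(-196073282, 16759), Rational(-280430563920, 14221339)) = Rational(54984941040905185440, 238335420301)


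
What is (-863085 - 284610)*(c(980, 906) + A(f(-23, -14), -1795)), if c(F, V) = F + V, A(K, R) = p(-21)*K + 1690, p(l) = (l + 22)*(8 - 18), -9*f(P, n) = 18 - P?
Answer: -12469323610/3 ≈ -4.1564e+9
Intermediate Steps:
f(P, n) = -2 + P/9 (f(P, n) = -(18 - P)/9 = -2 + P/9)
p(l) = -220 - 10*l (p(l) = (22 + l)*(-10) = -220 - 10*l)
A(K, R) = 1690 - 10*K (A(K, R) = (-220 - 10*(-21))*K + 1690 = (-220 + 210)*K + 1690 = -10*K + 1690 = 1690 - 10*K)
(-863085 - 284610)*(c(980, 906) + A(f(-23, -14), -1795)) = (-863085 - 284610)*((980 + 906) + (1690 - 10*(-2 + (⅑)*(-23)))) = -1147695*(1886 + (1690 - 10*(-2 - 23/9))) = -1147695*(1886 + (1690 - 10*(-41/9))) = -1147695*(1886 + (1690 + 410/9)) = -1147695*(1886 + 15620/9) = -1147695*32594/9 = -12469323610/3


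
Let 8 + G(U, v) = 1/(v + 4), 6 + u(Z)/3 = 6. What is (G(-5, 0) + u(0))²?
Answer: 961/16 ≈ 60.063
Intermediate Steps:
u(Z) = 0 (u(Z) = -18 + 3*6 = -18 + 18 = 0)
G(U, v) = -8 + 1/(4 + v) (G(U, v) = -8 + 1/(v + 4) = -8 + 1/(4 + v))
(G(-5, 0) + u(0))² = ((-31 - 8*0)/(4 + 0) + 0)² = ((-31 + 0)/4 + 0)² = ((¼)*(-31) + 0)² = (-31/4 + 0)² = (-31/4)² = 961/16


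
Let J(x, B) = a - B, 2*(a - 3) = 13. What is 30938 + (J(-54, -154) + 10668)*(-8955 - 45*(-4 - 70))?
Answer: -121792499/2 ≈ -6.0896e+7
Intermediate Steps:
a = 19/2 (a = 3 + (½)*13 = 3 + 13/2 = 19/2 ≈ 9.5000)
J(x, B) = 19/2 - B
30938 + (J(-54, -154) + 10668)*(-8955 - 45*(-4 - 70)) = 30938 + ((19/2 - 1*(-154)) + 10668)*(-8955 - 45*(-4 - 70)) = 30938 + ((19/2 + 154) + 10668)*(-8955 - 45*(-74)) = 30938 + (327/2 + 10668)*(-8955 + 3330) = 30938 + (21663/2)*(-5625) = 30938 - 121854375/2 = -121792499/2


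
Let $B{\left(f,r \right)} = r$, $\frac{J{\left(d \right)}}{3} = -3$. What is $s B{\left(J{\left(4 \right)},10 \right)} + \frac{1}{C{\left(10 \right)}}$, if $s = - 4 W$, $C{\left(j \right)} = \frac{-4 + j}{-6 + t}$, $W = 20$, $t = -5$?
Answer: $- \frac{4811}{6} \approx -801.83$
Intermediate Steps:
$J{\left(d \right)} = -9$ ($J{\left(d \right)} = 3 \left(-3\right) = -9$)
$C{\left(j \right)} = \frac{4}{11} - \frac{j}{11}$ ($C{\left(j \right)} = \frac{-4 + j}{-6 - 5} = \frac{-4 + j}{-11} = \left(-4 + j\right) \left(- \frac{1}{11}\right) = \frac{4}{11} - \frac{j}{11}$)
$s = -80$ ($s = \left(-4\right) 20 = -80$)
$s B{\left(J{\left(4 \right)},10 \right)} + \frac{1}{C{\left(10 \right)}} = \left(-80\right) 10 + \frac{1}{\frac{4}{11} - \frac{10}{11}} = -800 + \frac{1}{\frac{4}{11} - \frac{10}{11}} = -800 + \frac{1}{- \frac{6}{11}} = -800 - \frac{11}{6} = - \frac{4811}{6}$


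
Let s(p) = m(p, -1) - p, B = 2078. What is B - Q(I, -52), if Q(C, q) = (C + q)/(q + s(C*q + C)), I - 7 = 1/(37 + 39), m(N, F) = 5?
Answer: 49067077/23611 ≈ 2078.1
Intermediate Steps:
I = 533/76 (I = 7 + 1/(37 + 39) = 7 + 1/76 = 533/76 ≈ 7.0132)
s(p) = 5 - p
Q(C, q) = (C + q)/(5 + q - C - C*q) (Q(C, q) = (C + q)/(q + (5 - (C*q + C))) = (C + q)/(q + (5 - (C + C*q))) = (C + q)/(q + (5 + (-C - C*q))) = (C + q)/(q + (5 - C - C*q)) = (C + q)/(5 + q - C - C*q))
B - Q(I, -52) = 2078 - (533/76 - 52)/(5 - 52 - 1*533/76*(1 - 52)) = 2078 - (-3419)/((5 - 52 - 1*533/76*(-51))*76) = 2078 - (-3419)/((5 - 52 + 27183/76)*76) = 2078 - (-3419)/(23611/76*76) = 2078 - 76*(-3419)/(23611*76) = 2078 - 1*(-3419/23611) = 2078 + 3419/23611 = 49067077/23611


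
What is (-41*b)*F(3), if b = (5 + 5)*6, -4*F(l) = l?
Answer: 1845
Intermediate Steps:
F(l) = -l/4
b = 60 (b = 10*6 = 60)
(-41*b)*F(3) = (-41*60)*(-1/4*3) = -2460*(-3/4) = 1845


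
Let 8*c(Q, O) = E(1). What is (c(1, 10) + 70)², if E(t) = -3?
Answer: 310249/64 ≈ 4847.6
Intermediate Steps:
c(Q, O) = -3/8 (c(Q, O) = (⅛)*(-3) = -3/8)
(c(1, 10) + 70)² = (-3/8 + 70)² = (557/8)² = 310249/64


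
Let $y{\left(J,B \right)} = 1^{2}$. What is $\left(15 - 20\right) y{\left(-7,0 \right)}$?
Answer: $-5$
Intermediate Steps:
$y{\left(J,B \right)} = 1$
$\left(15 - 20\right) y{\left(-7,0 \right)} = \left(15 - 20\right) 1 = \left(-5\right) 1 = -5$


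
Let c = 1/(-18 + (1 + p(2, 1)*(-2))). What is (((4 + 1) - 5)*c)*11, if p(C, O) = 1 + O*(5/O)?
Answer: 0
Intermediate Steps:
p(C, O) = 6 (p(C, O) = 1 + 5 = 6)
c = -1/29 (c = 1/(-18 + (1 + 6*(-2))) = 1/(-18 + (1 - 12)) = 1/(-18 - 11) = 1/(-29) = -1/29 ≈ -0.034483)
(((4 + 1) - 5)*c)*11 = (((4 + 1) - 5)*(-1/29))*11 = ((5 - 5)*(-1/29))*11 = (0*(-1/29))*11 = 0*11 = 0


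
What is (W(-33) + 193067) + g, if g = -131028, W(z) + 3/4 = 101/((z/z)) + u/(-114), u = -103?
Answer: 14167955/228 ≈ 62140.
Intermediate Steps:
W(z) = 23063/228 (W(z) = -¾ + (101/((z/z)) - 103/(-114)) = -¾ + (101/1 - 103*(-1/114)) = -¾ + (101*1 + 103/114) = -¾ + (101 + 103/114) = -¾ + 11617/114 = 23063/228)
(W(-33) + 193067) + g = (23063/228 + 193067) - 131028 = 44042339/228 - 131028 = 14167955/228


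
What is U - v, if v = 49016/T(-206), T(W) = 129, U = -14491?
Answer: -1918355/129 ≈ -14871.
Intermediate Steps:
v = 49016/129 ≈ 379.97
U - v = -14491 - 1*49016/129 = -14491 - 49016/129 = -1918355/129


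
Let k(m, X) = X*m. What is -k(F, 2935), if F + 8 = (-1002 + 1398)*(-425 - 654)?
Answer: 1254102020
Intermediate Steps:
F = -427292 (F = -8 + (-1002 + 1398)*(-425 - 654) = -8 + 396*(-1079) = -8 - 427284 = -427292)
-k(F, 2935) = -2935*(-427292) = -1*(-1254102020) = 1254102020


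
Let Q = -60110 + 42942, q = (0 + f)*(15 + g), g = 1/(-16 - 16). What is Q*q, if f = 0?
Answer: 0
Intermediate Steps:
g = -1/32 (g = 1/(-32) = -1/32 ≈ -0.031250)
q = 0 (q = (0 + 0)*(15 - 1/32) = 0*(479/32) = 0)
Q = -17168
Q*q = -17168*0 = 0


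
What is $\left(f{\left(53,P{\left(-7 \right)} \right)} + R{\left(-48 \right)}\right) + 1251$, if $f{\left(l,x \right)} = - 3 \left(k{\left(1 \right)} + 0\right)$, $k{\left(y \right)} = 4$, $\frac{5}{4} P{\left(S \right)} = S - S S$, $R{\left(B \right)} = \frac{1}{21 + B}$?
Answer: $\frac{33452}{27} \approx 1239.0$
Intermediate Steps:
$P{\left(S \right)} = - \frac{4 S^{2}}{5} + \frac{4 S}{5}$ ($P{\left(S \right)} = \frac{4 \left(S - S S\right)}{5} = \frac{4 \left(S - S^{2}\right)}{5} = - \frac{4 S^{2}}{5} + \frac{4 S}{5}$)
$f{\left(l,x \right)} = -12$ ($f{\left(l,x \right)} = - 3 \left(4 + 0\right) = \left(-3\right) 4 = -12$)
$\left(f{\left(53,P{\left(-7 \right)} \right)} + R{\left(-48 \right)}\right) + 1251 = \left(-12 + \frac{1}{21 - 48}\right) + 1251 = \left(-12 + \frac{1}{-27}\right) + 1251 = \left(-12 - \frac{1}{27}\right) + 1251 = - \frac{325}{27} + 1251 = \frac{33452}{27}$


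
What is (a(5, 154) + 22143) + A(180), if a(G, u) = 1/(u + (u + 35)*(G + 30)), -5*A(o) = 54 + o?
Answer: 747845894/33845 ≈ 22096.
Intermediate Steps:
A(o) = -54/5 - o/5 (A(o) = -(54 + o)/5 = -54/5 - o/5)
a(G, u) = 1/(u + (30 + G)*(35 + u)) (a(G, u) = 1/(u + (35 + u)*(30 + G)) = 1/(u + (30 + G)*(35 + u)))
(a(5, 154) + 22143) + A(180) = (1/(1050 + 31*154 + 35*5 + 5*154) + 22143) + (-54/5 - ⅕*180) = (1/(1050 + 4774 + 175 + 770) + 22143) + (-54/5 - 36) = (1/6769 + 22143) - 234/5 = 149885968/6769 - 234/5 = 747845894/33845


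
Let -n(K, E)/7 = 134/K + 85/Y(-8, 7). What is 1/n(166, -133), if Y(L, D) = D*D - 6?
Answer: -3569/69552 ≈ -0.051314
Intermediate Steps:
Y(L, D) = -6 + D**2 (Y(L, D) = D**2 - 6 = -6 + D**2)
n(K, E) = -595/43 - 938/K (n(K, E) = -7*(134/K + 85/(-6 + 7**2)) = -7*(134/K + 85/(-6 + 49)) = -7*(134/K + 85/43) = -7*(85/43 + 134/K) = -595/43 - 938/K)
1/n(166, -133) = 1/(-595/43 - 938/166) = 1/(-595/43 - 938*1/166) = 1/(-595/43 - 469/83) = 1/(-69552/3569) = -3569/69552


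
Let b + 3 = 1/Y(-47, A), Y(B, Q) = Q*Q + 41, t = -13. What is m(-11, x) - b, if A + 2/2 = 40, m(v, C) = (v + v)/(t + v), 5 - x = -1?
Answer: 36701/9372 ≈ 3.9160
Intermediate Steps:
x = 6 (x = 5 - 1*(-1) = 5 + 1 = 6)
m(v, C) = 2*v/(-13 + v) (m(v, C) = (v + v)/(-13 + v) = (2*v)/(-13 + v) = 2*v/(-13 + v))
A = 39 (A = -1 + 40 = 39)
Y(B, Q) = 41 + Q² (Y(B, Q) = Q² + 41 = 41 + Q²)
b = -4685/1562 (b = -3 + 1/(41 + 39²) = -3 + 1/(41 + 1521) = -3 + 1/1562 = -4685/1562 ≈ -2.9994)
m(-11, x) - b = 2*(-11)/(-13 - 11) - 1*(-4685/1562) = 2*(-11)/(-24) + 4685/1562 = 2*(-11)*(-1/24) + 4685/1562 = 11/12 + 4685/1562 = 36701/9372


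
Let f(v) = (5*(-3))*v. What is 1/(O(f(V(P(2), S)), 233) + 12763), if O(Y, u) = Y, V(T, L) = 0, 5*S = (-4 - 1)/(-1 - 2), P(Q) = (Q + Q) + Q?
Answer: 1/12763 ≈ 7.8351e-5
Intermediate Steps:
P(Q) = 3*Q (P(Q) = 2*Q + Q = 3*Q)
S = ⅓ (S = ((-4 - 1)/(-1 - 2))/5 = (-5/(-3))/5 = (-5*(-⅓))/5 = (⅕)*(5/3) = ⅓ ≈ 0.33333)
f(v) = -15*v
1/(O(f(V(P(2), S)), 233) + 12763) = 1/(-15*0 + 12763) = 1/(0 + 12763) = 1/12763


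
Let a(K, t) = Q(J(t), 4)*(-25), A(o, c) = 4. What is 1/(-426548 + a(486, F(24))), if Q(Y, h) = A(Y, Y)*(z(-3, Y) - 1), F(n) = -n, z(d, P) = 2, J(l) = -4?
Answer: -1/426648 ≈ -2.3439e-6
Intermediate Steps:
Q(Y, h) = 4 (Q(Y, h) = 4*(2 - 1) = 4*1 = 4)
a(K, t) = -100 (a(K, t) = 4*(-25) = -100)
1/(-426548 + a(486, F(24))) = 1/(-426548 - 100) = 1/(-426648) = -1/426648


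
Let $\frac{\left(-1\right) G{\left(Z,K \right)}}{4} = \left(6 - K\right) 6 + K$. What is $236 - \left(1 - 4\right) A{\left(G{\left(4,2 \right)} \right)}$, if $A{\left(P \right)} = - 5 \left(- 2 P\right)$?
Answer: $-2884$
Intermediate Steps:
$G{\left(Z,K \right)} = -144 + 20 K$ ($G{\left(Z,K \right)} = - 4 \left(\left(6 - K\right) 6 + K\right) = - 4 \left(\left(36 - 6 K\right) + K\right) = - 4 \left(36 - 5 K\right) = -144 + 20 K$)
$A{\left(P \right)} = 10 P$
$236 - \left(1 - 4\right) A{\left(G{\left(4,2 \right)} \right)} = 236 - \left(1 - 4\right) 10 \left(-144 + 20 \cdot 2\right) = 236 - - 3 \cdot 10 \left(-144 + 40\right) = 236 - - 3 \cdot 10 \left(-104\right) = 236 - \left(-3\right) \left(-1040\right) = 236 - 3120 = -2884$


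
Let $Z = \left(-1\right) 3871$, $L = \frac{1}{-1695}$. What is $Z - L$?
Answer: $- \frac{6561344}{1695} \approx -3871.0$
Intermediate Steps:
$L = - \frac{1}{1695} \approx -0.00058997$
$Z = -3871$
$Z - L = -3871 - - \frac{1}{1695} = -3871 + \frac{1}{1695} = - \frac{6561344}{1695}$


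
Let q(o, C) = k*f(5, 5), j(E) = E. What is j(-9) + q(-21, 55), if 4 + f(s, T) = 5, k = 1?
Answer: -8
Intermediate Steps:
f(s, T) = 1 (f(s, T) = -4 + 5 = 1)
q(o, C) = 1 (q(o, C) = 1*1 = 1)
j(-9) + q(-21, 55) = -9 + 1 = -8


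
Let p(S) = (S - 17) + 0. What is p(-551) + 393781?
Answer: 393213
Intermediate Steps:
p(S) = -17 + S (p(S) = (-17 + S) + 0 = -17 + S)
p(-551) + 393781 = (-17 - 551) + 393781 = -568 + 393781 = 393213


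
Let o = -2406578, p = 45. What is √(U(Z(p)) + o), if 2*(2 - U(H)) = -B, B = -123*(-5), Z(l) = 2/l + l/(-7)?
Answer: I*√9625074/2 ≈ 1551.2*I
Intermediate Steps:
Z(l) = 2/l - l/7 (Z(l) = 2/l + l*(-⅐) = 2/l - l/7)
B = 615
U(H) = 619/2 (U(H) = 2 - (-1)*615/2 = 2 - ½*(-615) = 2 + 615/2 = 619/2)
√(U(Z(p)) + o) = √(619/2 - 2406578) = √(-4812537/2) = I*√9625074/2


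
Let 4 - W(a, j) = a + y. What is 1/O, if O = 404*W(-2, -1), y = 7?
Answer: -1/404 ≈ -0.0024752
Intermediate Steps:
W(a, j) = -3 - a (W(a, j) = 4 - (a + 7) = 4 - (7 + a) = 4 + (-7 - a) = -3 - a)
O = -404 (O = 404*(-3 - 1*(-2)) = 404*(-3 + 2) = 404*(-1) = -404)
1/O = 1/(-404) = -1/404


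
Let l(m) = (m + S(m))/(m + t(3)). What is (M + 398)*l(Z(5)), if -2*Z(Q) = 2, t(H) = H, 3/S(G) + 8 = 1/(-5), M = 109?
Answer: -14196/41 ≈ -346.24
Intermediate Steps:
S(G) = -15/41 (S(G) = 3/(-8 + 1/(-5)) = 3/(-8 - 1/5) = 3/(-41/5) = 3*(-5/41) = -15/41)
Z(Q) = -1 (Z(Q) = -1/2*2 = -1)
l(m) = (-15/41 + m)/(3 + m) (l(m) = (m - 15/41)/(m + 3) = (-15/41 + m)/(3 + m))
(M + 398)*l(Z(5)) = (109 + 398)*((-15/41 - 1)/(3 - 1)) = 507*(-56/41/2) = 507*((1/2)*(-56/41)) = 507*(-28/41) = -14196/41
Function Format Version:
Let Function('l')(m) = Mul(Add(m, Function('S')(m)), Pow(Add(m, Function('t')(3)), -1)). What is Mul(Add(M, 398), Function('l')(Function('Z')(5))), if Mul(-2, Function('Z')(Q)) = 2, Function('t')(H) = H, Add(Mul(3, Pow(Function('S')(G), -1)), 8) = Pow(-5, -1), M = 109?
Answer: Rational(-14196, 41) ≈ -346.24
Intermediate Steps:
Function('S')(G) = Rational(-15, 41) (Function('S')(G) = Mul(3, Pow(Add(-8, Pow(-5, -1)), -1)) = Mul(3, Pow(Add(-8, Rational(-1, 5)), -1)) = Mul(3, Pow(Rational(-41, 5), -1)) = Mul(3, Rational(-5, 41)) = Rational(-15, 41))
Function('Z')(Q) = -1 (Function('Z')(Q) = Mul(Rational(-1, 2), 2) = -1)
Function('l')(m) = Mul(Pow(Add(3, m), -1), Add(Rational(-15, 41), m)) (Function('l')(m) = Mul(Add(m, Rational(-15, 41)), Pow(Add(m, 3), -1)) = Mul(Add(Rational(-15, 41), m), Pow(Add(3, m), -1)) = Mul(Pow(Add(3, m), -1), Add(Rational(-15, 41), m)))
Mul(Add(M, 398), Function('l')(Function('Z')(5))) = Mul(Add(109, 398), Mul(Pow(Add(3, -1), -1), Add(Rational(-15, 41), -1))) = Mul(507, Mul(Pow(2, -1), Rational(-56, 41))) = Mul(507, Mul(Rational(1, 2), Rational(-56, 41))) = Mul(507, Rational(-28, 41)) = Rational(-14196, 41)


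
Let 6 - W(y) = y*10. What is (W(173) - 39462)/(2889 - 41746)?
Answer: 41186/38857 ≈ 1.0599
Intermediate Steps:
W(y) = 6 - 10*y (W(y) = 6 - y*10 = 6 - 10*y)
(W(173) - 39462)/(2889 - 41746) = ((6 - 10*173) - 39462)/(2889 - 41746) = ((6 - 1730) - 39462)/(-38857) = (-1724 - 39462)*(-1/38857) = -41186*(-1/38857) = 41186/38857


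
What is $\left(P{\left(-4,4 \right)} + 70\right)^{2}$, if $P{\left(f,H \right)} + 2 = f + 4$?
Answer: $4624$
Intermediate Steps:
$P{\left(f,H \right)} = 2 + f$ ($P{\left(f,H \right)} = -2 + \left(f + 4\right) = -2 + \left(4 + f\right) = 2 + f$)
$\left(P{\left(-4,4 \right)} + 70\right)^{2} = \left(\left(2 - 4\right) + 70\right)^{2} = \left(-2 + 70\right)^{2} = 68^{2} = 4624$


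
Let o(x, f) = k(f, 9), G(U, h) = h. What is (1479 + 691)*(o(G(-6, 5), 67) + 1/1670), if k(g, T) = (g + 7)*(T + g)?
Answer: 2038081577/167 ≈ 1.2204e+7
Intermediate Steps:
k(g, T) = (7 + g)*(T + g)
o(x, f) = 63 + f**2 + 16*f (o(x, f) = f**2 + 7*9 + 7*f + 9*f = f**2 + 63 + 7*f + 9*f = 63 + f**2 + 16*f)
(1479 + 691)*(o(G(-6, 5), 67) + 1/1670) = (1479 + 691)*((63 + 67**2 + 16*67) + 1/1670) = 2170*((63 + 4489 + 1072) + 1/1670) = 2170*(5624 + 1/1670) = 2170*(9392081/1670) = 2038081577/167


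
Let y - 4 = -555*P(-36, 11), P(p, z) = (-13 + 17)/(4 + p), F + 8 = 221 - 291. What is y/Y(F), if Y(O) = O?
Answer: -587/624 ≈ -0.94071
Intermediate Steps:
F = -78 (F = -8 + (221 - 291) = -8 - 70 = -78)
P(p, z) = 4/(4 + p)
y = 587/8 (y = 4 - 2220/(4 - 36) = 4 - 2220/(-32) = 4 - 2220*(-1)/32 = 4 - 555*(-⅛) = 4 + 555/8 = 587/8 ≈ 73.375)
y/Y(F) = (587/8)/(-78) = (587/8)*(-1/78) = -587/624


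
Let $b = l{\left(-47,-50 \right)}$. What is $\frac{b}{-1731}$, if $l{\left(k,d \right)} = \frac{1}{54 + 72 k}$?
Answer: $\frac{1}{5764230} \approx 1.7348 \cdot 10^{-7}$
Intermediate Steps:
$b = - \frac{1}{3330}$ ($b = \frac{1}{18 \left(3 + 4 \left(-47\right)\right)} = \frac{1}{18 \left(3 - 188\right)} = \frac{1}{18 \left(-185\right)} = \frac{1}{18} \left(- \frac{1}{185}\right) = - \frac{1}{3330} \approx -0.0003003$)
$\frac{b}{-1731} = - \frac{1}{3330 \left(-1731\right)} = \left(- \frac{1}{3330}\right) \left(- \frac{1}{1731}\right) = \frac{1}{5764230}$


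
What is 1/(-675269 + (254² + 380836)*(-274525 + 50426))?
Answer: -1/99803613117 ≈ -1.0020e-11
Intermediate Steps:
1/(-675269 + (254² + 380836)*(-274525 + 50426)) = 1/(-675269 + (64516 + 380836)*(-224099)) = 1/(-675269 + 445352*(-224099)) = 1/(-675269 - 99802937848) = 1/(-99803613117) = -1/99803613117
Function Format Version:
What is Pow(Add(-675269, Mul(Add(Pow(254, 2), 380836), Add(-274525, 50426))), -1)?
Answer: Rational(-1, 99803613117) ≈ -1.0020e-11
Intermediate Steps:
Pow(Add(-675269, Mul(Add(Pow(254, 2), 380836), Add(-274525, 50426))), -1) = Pow(Add(-675269, Mul(Add(64516, 380836), -224099)), -1) = Pow(Add(-675269, Mul(445352, -224099)), -1) = Pow(Add(-675269, -99802937848), -1) = Pow(-99803613117, -1) = Rational(-1, 99803613117)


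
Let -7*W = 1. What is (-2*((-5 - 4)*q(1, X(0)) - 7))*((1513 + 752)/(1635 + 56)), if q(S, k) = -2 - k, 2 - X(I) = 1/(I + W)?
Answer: -416760/1691 ≈ -246.46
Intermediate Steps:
W = -⅐ (W = -⅐*1 = -⅐ ≈ -0.14286)
X(I) = 2 - 1/(-⅐ + I) (X(I) = 2 - 1/(I - ⅐) = 2 - 1/(-⅐ + I))
(-2*((-5 - 4)*q(1, X(0)) - 7))*((1513 + 752)/(1635 + 56)) = (-2*((-5 - 4)*(-2 - (-9 + 14*0)/(-1 + 7*0)) - 7))*((1513 + 752)/(1635 + 56)) = (-2*(-9*(-2 - (-9 + 0)/(-1 + 0)) - 7))*(2265/1691) = (-2*(-9*(-2 - (-9)/(-1)) - 7))*(2265*(1/1691)) = -2*(-9*(-2 - (-1)*(-9)) - 7)*(2265/1691) = -2*(-9*(-2 - 1*9) - 7)*(2265/1691) = -2*(-9*(-2 - 9) - 7)*(2265/1691) = -2*(-9*(-11) - 7)*(2265/1691) = -2*(99 - 7)*(2265/1691) = -2*92*(2265/1691) = -184*2265/1691 = -416760/1691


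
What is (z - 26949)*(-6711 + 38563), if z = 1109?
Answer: -823055680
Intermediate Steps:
(z - 26949)*(-6711 + 38563) = (1109 - 26949)*(-6711 + 38563) = -25840*31852 = -823055680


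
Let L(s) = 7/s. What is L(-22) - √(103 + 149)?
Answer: -7/22 - 6*√7 ≈ -16.193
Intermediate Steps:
L(-22) - √(103 + 149) = 7/(-22) - √(103 + 149) = 7*(-1/22) - √252 = -7/22 - 6*√7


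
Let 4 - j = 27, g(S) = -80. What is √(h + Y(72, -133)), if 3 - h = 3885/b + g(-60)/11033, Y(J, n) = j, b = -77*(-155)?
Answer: I*√2376824880199/342023 ≈ 4.5076*I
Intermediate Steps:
j = -23 (j = 4 - 1*27 = 4 - 27 = -23)
b = 11935
Y(J, n) = -23
h = 917216/342023 (h = 3 - (3885/11935 - 80/11033) = 3 - (3885*(1/11935) - 80*1/11033) = 3 - (111/341 - 80/11033) = 3 - 1*108853/342023 = 3 - 108853/342023 = 917216/342023 ≈ 2.6817)
√(h + Y(72, -133)) = √(917216/342023 - 23) = √(-6949313/342023) = I*√2376824880199/342023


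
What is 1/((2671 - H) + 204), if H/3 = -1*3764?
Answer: 1/14167 ≈ 7.0587e-5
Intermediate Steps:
H = -11292 (H = 3*(-1*3764) = 3*(-3764) = -11292)
1/((2671 - H) + 204) = 1/((2671 - 1*(-11292)) + 204) = 1/((2671 + 11292) + 204) = 1/(13963 + 204) = 1/14167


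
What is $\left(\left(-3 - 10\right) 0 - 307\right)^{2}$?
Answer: $94249$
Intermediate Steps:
$\left(\left(-3 - 10\right) 0 - 307\right)^{2} = \left(\left(-13\right) 0 - 307\right)^{2} = \left(0 - 307\right)^{2} = \left(-307\right)^{2} = 94249$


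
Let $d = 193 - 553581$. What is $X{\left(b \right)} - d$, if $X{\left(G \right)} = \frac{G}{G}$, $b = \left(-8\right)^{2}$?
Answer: $553389$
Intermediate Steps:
$b = 64$
$X{\left(G \right)} = 1$
$d = -553388$ ($d = 193 - 553581 = -553388$)
$X{\left(b \right)} - d = 1 - -553388 = 1 + 553388 = 553389$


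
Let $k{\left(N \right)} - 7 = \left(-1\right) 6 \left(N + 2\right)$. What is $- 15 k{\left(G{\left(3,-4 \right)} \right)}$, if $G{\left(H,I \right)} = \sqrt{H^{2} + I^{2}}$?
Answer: $525$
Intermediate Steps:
$k{\left(N \right)} = -5 - 6 N$ ($k{\left(N \right)} = 7 + \left(-1\right) 6 \left(N + 2\right) = 7 - 6 \left(2 + N\right) = 7 - \left(12 + 6 N\right) = -5 - 6 N$)
$- 15 k{\left(G{\left(3,-4 \right)} \right)} = - 15 \left(-5 - 6 \sqrt{3^{2} + \left(-4\right)^{2}}\right) = - 15 \left(-5 - 6 \sqrt{9 + 16}\right) = - 15 \left(-5 - 6 \sqrt{25}\right) = - 15 \left(-5 - 30\right) = \left(-15\right) \left(-35\right) = 525$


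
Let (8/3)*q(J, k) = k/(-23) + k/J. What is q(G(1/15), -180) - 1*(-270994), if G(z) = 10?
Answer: 24931097/92 ≈ 2.7099e+5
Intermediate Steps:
q(J, k) = -3*k/184 + 3*k/(8*J) (q(J, k) = 3*(k/(-23) + k/J)/8 = 3*(k*(-1/23) + k/J)/8 = 3*(-k/23 + k/J)/8 = -3*k/184 + 3*k/(8*J))
q(G(1/15), -180) - 1*(-270994) = (3/184)*(-180)*(23 - 1*10)/10 - 1*(-270994) = (3/184)*(-180)*(1/10)*(23 - 10) + 270994 = (3/184)*(-180)*(1/10)*13 + 270994 = -351/92 + 270994 = 24931097/92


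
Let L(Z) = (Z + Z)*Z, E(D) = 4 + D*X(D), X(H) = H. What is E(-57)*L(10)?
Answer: 650600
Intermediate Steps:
E(D) = 4 + D**2 (E(D) = 4 + D*D = 4 + D**2)
L(Z) = 2*Z**2 (L(Z) = (2*Z)*Z = 2*Z**2)
E(-57)*L(10) = (4 + (-57)**2)*(2*10**2) = (4 + 3249)*(2*100) = 3253*200 = 650600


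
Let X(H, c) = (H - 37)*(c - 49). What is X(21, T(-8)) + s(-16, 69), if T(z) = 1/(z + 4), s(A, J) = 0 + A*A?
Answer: 1044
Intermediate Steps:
s(A, J) = A² (s(A, J) = 0 + A² = A²)
T(z) = 1/(4 + z)
X(H, c) = (-49 + c)*(-37 + H) (X(H, c) = (-37 + H)*(-49 + c) = (-49 + c)*(-37 + H))
X(21, T(-8)) + s(-16, 69) = (1813 - 49*21 - 37/(4 - 8) + 21/(4 - 8)) + (-16)² = (1813 - 1029 - 37/(-4) + 21/(-4)) + 256 = (1813 - 1029 - 37*(-¼) + 21*(-¼)) + 256 = (1813 - 1029 + 37/4 - 21/4) + 256 = 788 + 256 = 1044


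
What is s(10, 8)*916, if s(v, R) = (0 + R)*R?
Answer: 58624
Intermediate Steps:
s(v, R) = R² (s(v, R) = R*R = R²)
s(10, 8)*916 = 8²*916 = 64*916 = 58624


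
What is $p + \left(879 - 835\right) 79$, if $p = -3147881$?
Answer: $-3144405$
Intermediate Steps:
$p + \left(879 - 835\right) 79 = -3147881 + \left(879 - 835\right) 79 = -3147881 + 44 \cdot 79 = -3147881 + 3476 = -3144405$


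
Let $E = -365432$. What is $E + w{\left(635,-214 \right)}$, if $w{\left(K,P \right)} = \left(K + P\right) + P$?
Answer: $-365225$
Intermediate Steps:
$w{\left(K,P \right)} = K + 2 P$
$E + w{\left(635,-214 \right)} = -365432 + \left(635 + 2 \left(-214\right)\right) = -365432 + \left(635 - 428\right) = -365432 + 207 = -365225$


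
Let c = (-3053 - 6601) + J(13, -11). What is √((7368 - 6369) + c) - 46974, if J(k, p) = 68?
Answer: -46974 + I*√8587 ≈ -46974.0 + 92.666*I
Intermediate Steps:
c = -9586 (c = (-3053 - 6601) + 68 = -9654 + 68 = -9586)
√((7368 - 6369) + c) - 46974 = √((7368 - 6369) - 9586) - 46974 = √(999 - 9586) - 46974 = √(-8587) - 46974 = I*√8587 - 46974 = -46974 + I*√8587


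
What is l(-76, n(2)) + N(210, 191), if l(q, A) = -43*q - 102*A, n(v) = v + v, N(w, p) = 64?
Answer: 2924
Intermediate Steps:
n(v) = 2*v
l(q, A) = -102*A - 43*q
l(-76, n(2)) + N(210, 191) = (-204*2 - 43*(-76)) + 64 = (-102*4 + 3268) + 64 = (-408 + 3268) + 64 = 2860 + 64 = 2924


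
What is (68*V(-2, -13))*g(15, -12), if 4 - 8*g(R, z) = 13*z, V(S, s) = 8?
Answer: 10880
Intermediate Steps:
g(R, z) = 1/2 - 13*z/8
(68*V(-2, -13))*g(15, -12) = (68*8)*(1/2 - 13/8*(-12)) = 544*(1/2 + 39/2) = 544*20 = 10880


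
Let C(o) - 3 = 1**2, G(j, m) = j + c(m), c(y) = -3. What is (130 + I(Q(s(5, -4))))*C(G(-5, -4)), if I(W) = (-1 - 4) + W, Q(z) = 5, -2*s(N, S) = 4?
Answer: 520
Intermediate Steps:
s(N, S) = -2 (s(N, S) = -1/2*4 = -2)
I(W) = -5 + W
G(j, m) = -3 + j (G(j, m) = j - 3 = -3 + j)
C(o) = 4 (C(o) = 3 + 1**2 = 3 + 1 = 4)
(130 + I(Q(s(5, -4))))*C(G(-5, -4)) = (130 + (-5 + 5))*4 = (130 + 0)*4 = 130*4 = 520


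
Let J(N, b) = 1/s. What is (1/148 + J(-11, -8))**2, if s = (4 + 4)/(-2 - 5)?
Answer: 66049/87616 ≈ 0.75385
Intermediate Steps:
s = -8/7 (s = 8/(-7) = 8*(-1/7) = -8/7 ≈ -1.1429)
J(N, b) = -7/8 (J(N, b) = 1/(-8/7) = -7/8)
(1/148 + J(-11, -8))**2 = (1/148 - 7/8)**2 = (-257/296)**2 = 66049/87616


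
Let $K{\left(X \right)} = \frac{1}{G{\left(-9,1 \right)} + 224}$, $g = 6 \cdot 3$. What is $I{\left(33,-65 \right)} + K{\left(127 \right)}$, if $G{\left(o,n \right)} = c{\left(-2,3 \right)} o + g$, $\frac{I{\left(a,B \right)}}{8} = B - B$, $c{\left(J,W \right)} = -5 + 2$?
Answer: $\frac{1}{269} \approx 0.0037175$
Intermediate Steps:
$c{\left(J,W \right)} = -3$
$g = 18$
$I{\left(a,B \right)} = 0$ ($I{\left(a,B \right)} = 8 \left(B - B\right) = 8 \cdot 0 = 0$)
$G{\left(o,n \right)} = 18 - 3 o$ ($G{\left(o,n \right)} = - 3 o + 18 = 18 - 3 o$)
$K{\left(X \right)} = \frac{1}{269}$ ($K{\left(X \right)} = \frac{1}{\left(18 - -27\right) + 224} = \frac{1}{\left(18 + 27\right) + 224} = \frac{1}{45 + 224} = \frac{1}{269}$)
$I{\left(33,-65 \right)} + K{\left(127 \right)} = 0 + \frac{1}{269} = \frac{1}{269}$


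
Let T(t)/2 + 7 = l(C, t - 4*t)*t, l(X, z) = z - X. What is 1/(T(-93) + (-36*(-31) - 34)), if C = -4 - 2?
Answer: -1/51942 ≈ -1.9252e-5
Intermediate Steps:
C = -6
T(t) = -14 + 2*t*(6 - 3*t) (T(t) = -14 + 2*(((t - 4*t) - 1*(-6))*t) = -14 + 2*((-3*t + 6)*t) = -14 + 2*((6 - 3*t)*t) = -14 + 2*(t*(6 - 3*t)) = -14 + 2*t*(6 - 3*t))
1/(T(-93) + (-36*(-31) - 34)) = 1/((-14 - 6*(-93)² + 12*(-93)) + (-36*(-31) - 34)) = 1/((-14 - 6*8649 - 1116) + (1116 - 34)) = 1/((-14 - 51894 - 1116) + 1082) = 1/(-53024 + 1082) = 1/(-51942) = -1/51942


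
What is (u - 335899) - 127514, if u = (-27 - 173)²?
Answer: -423413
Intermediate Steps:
u = 40000 (u = (-200)² = 40000)
(u - 335899) - 127514 = (40000 - 335899) - 127514 = -295899 - 127514 = -423413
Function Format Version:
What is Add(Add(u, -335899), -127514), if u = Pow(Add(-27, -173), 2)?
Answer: -423413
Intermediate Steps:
u = 40000 (u = Pow(-200, 2) = 40000)
Add(Add(u, -335899), -127514) = Add(Add(40000, -335899), -127514) = Add(-295899, -127514) = -423413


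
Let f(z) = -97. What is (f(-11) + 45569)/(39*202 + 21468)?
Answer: 22736/14673 ≈ 1.5495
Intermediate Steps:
(f(-11) + 45569)/(39*202 + 21468) = (-97 + 45569)/(39*202 + 21468) = 45472/(7878 + 21468) = 45472/29346 = 45472*(1/29346) = 22736/14673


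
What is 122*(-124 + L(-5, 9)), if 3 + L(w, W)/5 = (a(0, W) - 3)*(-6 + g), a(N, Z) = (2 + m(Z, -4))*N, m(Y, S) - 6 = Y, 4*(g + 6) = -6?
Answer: 7747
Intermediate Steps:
g = -15/2 (g = -6 + (¼)*(-6) = -6 - 3/2 = -15/2 ≈ -7.5000)
m(Y, S) = 6 + Y
a(N, Z) = N*(8 + Z) (a(N, Z) = (2 + (6 + Z))*N = (8 + Z)*N = N*(8 + Z))
L(w, W) = 375/2 (L(w, W) = -15 + 5*((0*(8 + W) - 3)*(-6 - 15/2)) = -15 + 5*((0 - 3)*(-27/2)) = -15 + 5*(-3*(-27/2)) = -15 + 5*(81/2) = -15 + 405/2 = 375/2)
122*(-124 + L(-5, 9)) = 122*(-124 + 375/2) = 122*(127/2) = 7747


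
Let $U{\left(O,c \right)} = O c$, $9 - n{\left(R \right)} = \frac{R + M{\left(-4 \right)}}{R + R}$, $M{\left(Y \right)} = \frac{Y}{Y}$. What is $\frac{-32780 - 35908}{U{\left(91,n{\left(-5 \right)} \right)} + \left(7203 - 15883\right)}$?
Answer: $\frac{343440}{39487} \approx 8.6975$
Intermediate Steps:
$M{\left(Y \right)} = 1$
$n{\left(R \right)} = 9 - \frac{1 + R}{2 R}$ ($n{\left(R \right)} = 9 - \frac{R + 1}{R + R} = 9 - \frac{1 + R}{2 R}$)
$\frac{-32780 - 35908}{U{\left(91,n{\left(-5 \right)} \right)} + \left(7203 - 15883\right)} = \frac{-32780 - 35908}{91 \frac{-1 + 17 \left(-5\right)}{2 \left(-5\right)} + \left(7203 - 15883\right)} = - \frac{68688}{91 \cdot \frac{1}{2} \left(- \frac{1}{5}\right) \left(-1 - 85\right) - 8680} = - \frac{68688}{91 \cdot \frac{1}{2} \left(- \frac{1}{5}\right) \left(-86\right) - 8680} = - \frac{68688}{91 \cdot \frac{43}{5} - 8680} = - \frac{68688}{\frac{3913}{5} - 8680} = - \frac{68688}{- \frac{39487}{5}} = \left(-68688\right) \left(- \frac{5}{39487}\right) = \frac{343440}{39487}$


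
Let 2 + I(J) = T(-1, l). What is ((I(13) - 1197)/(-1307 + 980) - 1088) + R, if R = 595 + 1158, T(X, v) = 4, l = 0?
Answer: 218650/327 ≈ 668.65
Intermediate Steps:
I(J) = 2 (I(J) = -2 + 4 = 2)
R = 1753
((I(13) - 1197)/(-1307 + 980) - 1088) + R = ((2 - 1197)/(-1307 + 980) - 1088) + 1753 = (-1195/(-327) - 1088) + 1753 = (-1195*(-1/327) - 1088) + 1753 = (1195/327 - 1088) + 1753 = -354581/327 + 1753 = 218650/327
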